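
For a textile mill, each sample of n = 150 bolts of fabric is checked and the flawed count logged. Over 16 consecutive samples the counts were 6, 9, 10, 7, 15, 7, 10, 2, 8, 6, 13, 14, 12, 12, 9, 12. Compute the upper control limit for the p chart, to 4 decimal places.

p̄ = Σdᵢ / (k·n) = 152 / (16 × 150) = 0.06333
UCL = p̄ + 3·√(p̄(1−p̄)/n) = 0.06333 + 3 × √(0.06333×0.93667/150) = 0.06333 + 3 × 0.01989 = 0.12299

0.1230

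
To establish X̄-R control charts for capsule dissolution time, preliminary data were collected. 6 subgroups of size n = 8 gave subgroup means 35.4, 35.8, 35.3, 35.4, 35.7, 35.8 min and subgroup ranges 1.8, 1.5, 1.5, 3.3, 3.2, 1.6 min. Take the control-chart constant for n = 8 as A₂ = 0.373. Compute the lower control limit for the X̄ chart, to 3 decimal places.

X̄̄ = (35.4 + 35.8 + 35.3 + 35.4 + 35.7 + 35.8) / 6 = 213.4000 / 6 = 35.5667
R̄ = (1.8 + 1.5 + 1.5 + 3.3 + 3.2 + 1.6) / 6 = 12.9000 / 6 = 2.1500
LCL = X̄̄ − A₂·R̄ = 35.5667 − 0.373 × 2.1500 = 34.7647

34.765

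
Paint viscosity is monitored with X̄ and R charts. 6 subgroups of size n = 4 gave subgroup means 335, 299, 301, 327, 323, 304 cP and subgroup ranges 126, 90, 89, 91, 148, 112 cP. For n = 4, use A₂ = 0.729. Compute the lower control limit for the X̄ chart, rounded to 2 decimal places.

X̄̄ = (335 + 299 + 301 + 327 + 323 + 304) / 6 = 1889.0000 / 6 = 314.8333
R̄ = (126 + 90 + 89 + 91 + 148 + 112) / 6 = 656.0000 / 6 = 109.3333
LCL = X̄̄ − A₂·R̄ = 314.8333 − 0.729 × 109.3333 = 235.1293

235.13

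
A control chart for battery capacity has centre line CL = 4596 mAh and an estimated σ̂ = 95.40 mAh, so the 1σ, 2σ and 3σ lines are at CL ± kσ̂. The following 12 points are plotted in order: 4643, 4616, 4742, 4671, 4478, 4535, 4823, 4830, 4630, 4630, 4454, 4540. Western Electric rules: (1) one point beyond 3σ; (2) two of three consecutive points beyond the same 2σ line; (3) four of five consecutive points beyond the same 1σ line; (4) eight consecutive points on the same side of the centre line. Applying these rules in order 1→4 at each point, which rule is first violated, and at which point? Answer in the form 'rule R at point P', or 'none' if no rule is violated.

rule 2 at point 8

Zone of each point (C = within 1σ̂, B = 1σ̂–2σ̂, A = 2σ̂–3σ̂, * = beyond 3σ̂; sign = side of CL): 1:+C, 2:+C, 3:+B, 4:+C, 5:-B, 6:-C, 7:+A, 8:+A, 9:+C, 10:+C, 11:-B, 12:-C
Rule 2 (two of three consecutive points beyond the same 2σ limit) is satisfied at point 8.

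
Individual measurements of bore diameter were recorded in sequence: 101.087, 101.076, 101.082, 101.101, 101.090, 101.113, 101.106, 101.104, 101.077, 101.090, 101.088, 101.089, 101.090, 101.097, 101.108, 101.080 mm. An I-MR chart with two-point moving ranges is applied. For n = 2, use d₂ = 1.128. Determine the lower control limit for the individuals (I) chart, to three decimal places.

101.062

X̄ = (101.087 + 101.076 + 101.082 + 101.101 + 101.090 + 101.113 + 101.106 + 101.104 + 101.077 + 101.090 + 101.088 + 101.089 + 101.090 + 101.097 + 101.108 + 101.080) / 16 = 101.0924
Moving ranges: 0.011, 0.006, 0.019, 0.011, 0.023, 0.007, 0.002, 0.027, 0.013, 0.002, 0.001, 0.001, 0.007, 0.011, 0.028; M̄R̄ = 0.1690 / 15 = 0.0113
LCL = X̄ − 3·M̄R̄/d₂ = 101.0924 − 3 × 0.0113 / 1.128 = 101.0624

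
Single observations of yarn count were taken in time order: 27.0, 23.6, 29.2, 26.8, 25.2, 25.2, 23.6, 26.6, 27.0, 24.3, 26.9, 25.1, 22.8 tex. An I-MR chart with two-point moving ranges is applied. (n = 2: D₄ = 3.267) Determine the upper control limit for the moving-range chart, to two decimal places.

7.46

Moving ranges: 3.4, 5.6, 2.4, 1.6, 0.0, 1.6, 3.0, 0.4, 2.7, 2.6, 1.8, 2.3; M̄R̄ = 27.4000 / 12 = 2.2833
UCL_MR = D₄·M̄R̄ = 3.267 × 2.2833 = 7.4596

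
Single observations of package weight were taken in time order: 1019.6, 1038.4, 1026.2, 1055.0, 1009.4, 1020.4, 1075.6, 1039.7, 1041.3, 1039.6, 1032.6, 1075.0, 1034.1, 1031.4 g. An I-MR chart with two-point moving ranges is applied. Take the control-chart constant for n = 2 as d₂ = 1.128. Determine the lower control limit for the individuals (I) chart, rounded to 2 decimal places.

976.30

X̄ = (1019.6 + 1038.4 + 1026.2 + 1055.0 + 1009.4 + 1020.4 + 1075.6 + 1039.7 + 1041.3 + 1039.6 + 1032.6 + 1075.0 + 1034.1 + 1031.4) / 14 = 1038.4500
Moving ranges: 18.8, 12.2, 28.8, 45.6, 11.0, 55.2, 35.9, 1.6, 1.7, 7.0, 42.4, 40.9, 2.7; M̄R̄ = 303.8000 / 13 = 23.3692
LCL = X̄ − 3·M̄R̄/d₂ = 1038.4500 − 3 × 23.3692 / 1.128 = 976.2978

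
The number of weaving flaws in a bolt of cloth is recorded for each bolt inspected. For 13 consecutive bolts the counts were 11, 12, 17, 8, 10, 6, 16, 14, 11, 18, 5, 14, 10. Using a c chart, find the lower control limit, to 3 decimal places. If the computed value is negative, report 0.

c̄ = (11 + 12 + 17 + 8 + 10 + 6 + 16 + 14 + 11 + 18 + 5 + 14 + 10) / 13 = 152 / 13 = 11.6923
LCL = c̄ − 3√c̄ = 11.6923 − 3 × 3.4194 = 1.4341

1.434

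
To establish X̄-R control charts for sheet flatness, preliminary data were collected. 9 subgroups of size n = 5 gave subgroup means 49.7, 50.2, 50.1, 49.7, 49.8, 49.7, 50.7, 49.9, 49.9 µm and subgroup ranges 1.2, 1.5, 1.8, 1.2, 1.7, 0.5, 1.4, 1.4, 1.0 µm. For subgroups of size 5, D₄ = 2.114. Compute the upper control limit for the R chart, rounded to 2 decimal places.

R̄ = (1.2 + 1.5 + 1.8 + 1.2 + 1.7 + 0.5 + 1.4 + 1.4 + 1.0) / 9 = 11.7000 / 9 = 1.3000
UCL_R = D₄·R̄ = 2.114 × 1.3000 = 2.7482

2.75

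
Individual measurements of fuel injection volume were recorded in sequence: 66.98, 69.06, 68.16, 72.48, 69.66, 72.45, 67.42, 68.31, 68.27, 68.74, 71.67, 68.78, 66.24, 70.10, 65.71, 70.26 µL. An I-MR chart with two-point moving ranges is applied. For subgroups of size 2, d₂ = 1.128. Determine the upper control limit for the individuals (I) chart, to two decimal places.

76.20

X̄ = (66.98 + 69.06 + 68.16 + 72.48 + 69.66 + 72.45 + 67.42 + 68.31 + 68.27 + 68.74 + 71.67 + 68.78 + 66.24 + 70.10 + 65.71 + 70.26) / 16 = 69.0181
Moving ranges: 2.08, 0.90, 4.32, 2.82, 2.79, 5.03, 0.89, 0.04, 0.47, 2.93, 2.89, 2.54, 3.86, 4.39, 4.55; M̄R̄ = 40.5000 / 15 = 2.7000
UCL = X̄ + 3·M̄R̄/d₂ = 69.0181 + 3 × 2.7000 / 1.128 = 76.1990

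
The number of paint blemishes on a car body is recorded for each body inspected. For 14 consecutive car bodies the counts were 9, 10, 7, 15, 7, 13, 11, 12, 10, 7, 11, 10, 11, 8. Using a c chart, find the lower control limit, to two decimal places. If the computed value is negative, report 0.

0.55

c̄ = (9 + 10 + 7 + 15 + 7 + 13 + 11 + 12 + 10 + 7 + 11 + 10 + 11 + 8) / 14 = 141 / 14 = 10.0714
LCL = c̄ − 3√c̄ = 10.0714 − 3 × 3.1736 = 0.5508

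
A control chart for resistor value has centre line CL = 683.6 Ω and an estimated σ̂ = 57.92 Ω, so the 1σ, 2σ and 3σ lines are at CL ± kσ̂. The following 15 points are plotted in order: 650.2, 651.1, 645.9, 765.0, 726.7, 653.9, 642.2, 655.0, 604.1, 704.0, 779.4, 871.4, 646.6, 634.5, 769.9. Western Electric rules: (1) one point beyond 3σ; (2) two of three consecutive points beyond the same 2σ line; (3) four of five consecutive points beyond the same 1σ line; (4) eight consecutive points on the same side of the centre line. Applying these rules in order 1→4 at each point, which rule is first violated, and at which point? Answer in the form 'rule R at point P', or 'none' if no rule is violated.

Zone of each point (C = within 1σ̂, B = 1σ̂–2σ̂, A = 2σ̂–3σ̂, * = beyond 3σ̂; sign = side of CL): 1:-C, 2:-C, 3:-C, 4:+B, 5:+C, 6:-C, 7:-C, 8:-C, 9:-B, 10:+C, 11:+B, 12:+*, 13:-C, 14:-C, 15:+B
Rule 1 (one point beyond the 3σ limits) is satisfied at point 12.

rule 1 at point 12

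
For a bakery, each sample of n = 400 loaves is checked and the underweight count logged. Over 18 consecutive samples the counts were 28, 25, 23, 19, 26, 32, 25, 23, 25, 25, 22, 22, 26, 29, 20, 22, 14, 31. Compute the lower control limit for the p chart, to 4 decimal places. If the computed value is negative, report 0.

p̄ = Σdᵢ / (k·n) = 437 / (18 × 400) = 0.06069
LCL = p̄ − 3·√(p̄(1−p̄)/n) = 0.06069 − 3 × 0.01194 = 0.02488

0.0249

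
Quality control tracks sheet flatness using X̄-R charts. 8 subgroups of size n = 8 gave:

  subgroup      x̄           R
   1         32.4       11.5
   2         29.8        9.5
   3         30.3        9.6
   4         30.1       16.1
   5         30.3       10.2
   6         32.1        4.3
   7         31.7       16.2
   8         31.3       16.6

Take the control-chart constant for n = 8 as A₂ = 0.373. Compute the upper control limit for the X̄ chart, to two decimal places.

35.38

X̄̄ = (32.4 + 29.8 + 30.3 + 30.1 + 30.3 + 32.1 + 31.7 + 31.3) / 8 = 248.0000 / 8 = 31.0000
R̄ = (11.5 + 9.5 + 9.6 + 16.1 + 10.2 + 4.3 + 16.2 + 16.6) / 8 = 94.0000 / 8 = 11.7500
UCL = X̄̄ + A₂·R̄ = 31.0000 + 0.373 × 11.7500 = 35.3828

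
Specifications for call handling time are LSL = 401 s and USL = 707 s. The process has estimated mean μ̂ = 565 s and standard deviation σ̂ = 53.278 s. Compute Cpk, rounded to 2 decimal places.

0.89

Cpu = (USL − μ̂) / (3σ̂) = (707 − 565) / (3 × 53.278) = 0.8884; Cpl = (μ̂ − LSL) / (3σ̂) = (565 − 401) / (3 × 53.278) = 1.0261; Cpk = min(Cpu, Cpl) = 0.8884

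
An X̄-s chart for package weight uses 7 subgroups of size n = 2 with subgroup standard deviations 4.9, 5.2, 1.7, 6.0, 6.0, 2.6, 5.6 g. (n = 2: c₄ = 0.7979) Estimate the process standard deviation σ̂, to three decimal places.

s̄ = (4.9 + 5.2 + 1.7 + 6.0 + 6.0 + 2.6 + 5.6) / 7 = 4.5714
σ̂ = s̄ / c₄ = 4.5714 / 0.7979 = 5.7293

5.729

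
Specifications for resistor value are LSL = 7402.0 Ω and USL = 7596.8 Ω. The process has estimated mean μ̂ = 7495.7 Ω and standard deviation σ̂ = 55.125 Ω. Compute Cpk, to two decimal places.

Cpu = (USL − μ̂) / (3σ̂) = (7596.8 − 7495.7) / (3 × 55.125) = 0.6113; Cpl = (μ̂ − LSL) / (3σ̂) = (7495.7 − 7402.0) / (3 × 55.125) = 0.5666; Cpk = min(Cpu, Cpl) = 0.5666

0.57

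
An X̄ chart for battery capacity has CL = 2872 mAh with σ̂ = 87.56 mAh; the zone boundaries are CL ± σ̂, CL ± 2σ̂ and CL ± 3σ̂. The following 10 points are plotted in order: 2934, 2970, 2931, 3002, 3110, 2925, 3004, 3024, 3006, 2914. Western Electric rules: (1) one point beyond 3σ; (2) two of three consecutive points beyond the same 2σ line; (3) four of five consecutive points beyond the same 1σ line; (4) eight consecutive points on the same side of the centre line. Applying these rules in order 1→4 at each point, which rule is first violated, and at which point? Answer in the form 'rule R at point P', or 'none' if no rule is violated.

Zone of each point (C = within 1σ̂, B = 1σ̂–2σ̂, A = 2σ̂–3σ̂, * = beyond 3σ̂; sign = side of CL): 1:+C, 2:+B, 3:+C, 4:+B, 5:+A, 6:+C, 7:+B, 8:+B, 9:+B, 10:+C
Rule 3 (four of five consecutive points beyond the same 1σ limit) is satisfied at point 8.

rule 3 at point 8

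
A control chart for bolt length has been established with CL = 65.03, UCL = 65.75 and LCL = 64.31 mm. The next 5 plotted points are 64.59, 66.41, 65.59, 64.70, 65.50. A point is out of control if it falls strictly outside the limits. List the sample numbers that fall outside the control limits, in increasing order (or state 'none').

2

Compare each point to [64.31, 65.75]: sample 2 = 66.41 > UCL.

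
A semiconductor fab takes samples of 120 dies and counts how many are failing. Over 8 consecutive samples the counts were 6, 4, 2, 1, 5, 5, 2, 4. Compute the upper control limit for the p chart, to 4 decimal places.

0.0771

p̄ = Σdᵢ / (k·n) = 29 / (8 × 120) = 0.03021
UCL = p̄ + 3·√(p̄(1−p̄)/n) = 0.03021 + 3 × √(0.03021×0.96979/120) = 0.03021 + 3 × 0.01562 = 0.07708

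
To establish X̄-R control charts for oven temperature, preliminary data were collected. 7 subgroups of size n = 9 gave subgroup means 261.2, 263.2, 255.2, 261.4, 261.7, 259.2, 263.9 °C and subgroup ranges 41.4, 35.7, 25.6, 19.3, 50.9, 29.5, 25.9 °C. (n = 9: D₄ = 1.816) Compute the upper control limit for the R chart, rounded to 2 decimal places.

59.23

R̄ = (41.4 + 35.7 + 25.6 + 19.3 + 50.9 + 29.5 + 25.9) / 7 = 228.3000 / 7 = 32.6143
UCL_R = D₄·R̄ = 1.816 × 32.6143 = 59.2275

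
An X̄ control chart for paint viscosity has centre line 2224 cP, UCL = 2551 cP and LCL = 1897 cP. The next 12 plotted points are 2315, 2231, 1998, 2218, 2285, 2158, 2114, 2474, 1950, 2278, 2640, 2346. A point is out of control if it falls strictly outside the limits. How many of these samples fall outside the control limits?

Compare each point to [1897, 2551]: sample 11 = 2640 > UCL.

1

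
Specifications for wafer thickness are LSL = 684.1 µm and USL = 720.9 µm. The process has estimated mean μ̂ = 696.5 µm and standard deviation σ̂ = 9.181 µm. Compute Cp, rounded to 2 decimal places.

0.67

Cp = (USL − LSL) / (6σ̂) = (720.9 − 684.1) / (6 × 9.181) = 36.8000 / 55.0860 = 0.6680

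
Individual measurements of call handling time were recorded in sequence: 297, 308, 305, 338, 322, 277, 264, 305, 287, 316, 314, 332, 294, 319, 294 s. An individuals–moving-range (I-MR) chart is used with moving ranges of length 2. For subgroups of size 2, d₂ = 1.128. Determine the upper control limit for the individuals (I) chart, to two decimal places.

X̄ = (297 + 308 + 305 + 338 + 322 + 277 + 264 + 305 + 287 + 316 + 314 + 332 + 294 + 319 + 294) / 15 = 304.8000
Moving ranges: 11, 3, 33, 16, 45, 13, 41, 18, 29, 2, 18, 38, 25, 25; M̄R̄ = 317.0000 / 14 = 22.6429
UCL = X̄ + 3·M̄R̄/d₂ = 304.8000 + 3 × 22.6429 / 1.128 = 365.0204

365.02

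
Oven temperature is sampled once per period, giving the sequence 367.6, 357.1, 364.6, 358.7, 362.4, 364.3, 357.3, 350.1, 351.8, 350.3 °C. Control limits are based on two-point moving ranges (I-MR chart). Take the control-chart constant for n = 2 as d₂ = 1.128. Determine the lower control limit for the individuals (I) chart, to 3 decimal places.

X̄ = (367.6 + 357.1 + 364.6 + 358.7 + 362.4 + 364.3 + 357.3 + 350.1 + 351.8 + 350.3) / 10 = 358.4200
Moving ranges: 10.5, 7.5, 5.9, 3.7, 1.9, 7.0, 7.2, 1.7, 1.5; M̄R̄ = 46.9000 / 9 = 5.2111
LCL = X̄ − 3·M̄R̄/d₂ = 358.4200 − 3 × 5.2111 / 1.128 = 344.5607

344.561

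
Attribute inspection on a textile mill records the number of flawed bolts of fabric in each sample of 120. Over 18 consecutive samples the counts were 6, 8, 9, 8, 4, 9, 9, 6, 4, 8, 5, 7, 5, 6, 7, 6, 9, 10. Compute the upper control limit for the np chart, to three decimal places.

p̄ = Σdᵢ / (k·n) = 126 / (18 × 120) = 0.05833
UCL = np̄ + 3·√(np̄(1−p̄)) = 7.0000 + 3 × √(7.0000×0.94167) = 7.0000 + 3 × 2.5674 = 14.7023

14.702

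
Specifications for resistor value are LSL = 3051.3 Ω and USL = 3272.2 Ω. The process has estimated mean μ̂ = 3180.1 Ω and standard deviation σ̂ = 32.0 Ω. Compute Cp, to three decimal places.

Cp = (USL − LSL) / (6σ̂) = (3272.2 − 3051.3) / (6 × 32.0) = 220.9000 / 192.0000 = 1.1505

1.151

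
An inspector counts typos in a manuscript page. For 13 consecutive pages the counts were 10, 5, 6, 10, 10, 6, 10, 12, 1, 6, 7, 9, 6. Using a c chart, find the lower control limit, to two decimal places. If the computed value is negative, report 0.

0.00

c̄ = (10 + 5 + 6 + 10 + 10 + 6 + 10 + 12 + 1 + 6 + 7 + 9 + 6) / 13 = 98 / 13 = 7.5385
LCL = c̄ − 3√c̄ = 7.5385 − 3 × 2.7456 = -0.6984 → 0 (cannot be negative)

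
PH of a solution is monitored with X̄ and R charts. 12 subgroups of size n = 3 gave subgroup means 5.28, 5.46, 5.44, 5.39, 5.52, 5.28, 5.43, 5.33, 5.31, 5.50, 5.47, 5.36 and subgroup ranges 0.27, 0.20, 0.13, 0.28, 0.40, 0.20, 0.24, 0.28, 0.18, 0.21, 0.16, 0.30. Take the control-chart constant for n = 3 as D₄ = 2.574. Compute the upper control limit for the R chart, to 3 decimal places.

0.611

R̄ = (0.27 + 0.20 + 0.13 + 0.28 + 0.40 + 0.20 + 0.24 + 0.28 + 0.18 + 0.21 + 0.16 + 0.30) / 12 = 2.8500 / 12 = 0.2375
UCL_R = D₄·R̄ = 2.574 × 0.2375 = 0.6113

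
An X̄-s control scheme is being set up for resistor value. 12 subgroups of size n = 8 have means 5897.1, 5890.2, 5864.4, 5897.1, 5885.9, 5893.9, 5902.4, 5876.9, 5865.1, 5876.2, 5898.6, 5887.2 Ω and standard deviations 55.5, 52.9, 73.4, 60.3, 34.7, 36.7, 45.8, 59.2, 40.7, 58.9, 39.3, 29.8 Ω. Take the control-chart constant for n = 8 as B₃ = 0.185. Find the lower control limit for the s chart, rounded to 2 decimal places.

s̄ = (55.5 + 52.9 + 73.4 + 60.3 + 34.7 + 36.7 + 45.8 + 59.2 + 40.7 + 58.9 + 39.3 + 29.8) / 12 = 48.9333
LCL_s = B₃·s̄ = 0.185 × 48.9333 = 9.0527

9.05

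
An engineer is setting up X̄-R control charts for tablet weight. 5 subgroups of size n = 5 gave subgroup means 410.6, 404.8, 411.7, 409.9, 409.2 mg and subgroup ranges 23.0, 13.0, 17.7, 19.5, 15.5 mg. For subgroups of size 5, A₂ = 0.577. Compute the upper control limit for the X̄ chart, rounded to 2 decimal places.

X̄̄ = (410.6 + 404.8 + 411.7 + 409.9 + 409.2) / 5 = 2046.2000 / 5 = 409.2400
R̄ = (23.0 + 13.0 + 17.7 + 19.5 + 15.5) / 5 = 88.7000 / 5 = 17.7400
UCL = X̄̄ + A₂·R̄ = 409.2400 + 0.577 × 17.7400 = 419.4760

419.48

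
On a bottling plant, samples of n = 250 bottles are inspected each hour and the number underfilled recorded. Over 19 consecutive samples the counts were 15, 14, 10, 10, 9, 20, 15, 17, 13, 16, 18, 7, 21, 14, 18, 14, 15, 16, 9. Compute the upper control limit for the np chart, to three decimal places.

25.265

p̄ = Σdᵢ / (k·n) = 271 / (19 × 250) = 0.05705
UCL = np̄ + 3·√(np̄(1−p̄)) = 14.2632 + 3 × √(14.2632×0.94295) = 14.2632 + 3 × 3.6673 = 25.2652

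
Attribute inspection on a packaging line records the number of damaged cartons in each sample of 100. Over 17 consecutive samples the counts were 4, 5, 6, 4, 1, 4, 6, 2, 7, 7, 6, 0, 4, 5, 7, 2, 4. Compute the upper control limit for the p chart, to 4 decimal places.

p̄ = Σdᵢ / (k·n) = 74 / (17 × 100) = 0.04353
UCL = p̄ + 3·√(p̄(1−p̄)/n) = 0.04353 + 3 × √(0.04353×0.95647/100) = 0.04353 + 3 × 0.02040 = 0.10474

0.1047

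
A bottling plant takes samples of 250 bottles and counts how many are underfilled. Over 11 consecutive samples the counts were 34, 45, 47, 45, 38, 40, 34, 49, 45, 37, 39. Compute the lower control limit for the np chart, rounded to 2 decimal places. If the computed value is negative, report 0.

p̄ = Σdᵢ / (k·n) = 453 / (11 × 250) = 0.16473
LCL = np̄ − 3·√(np̄(1−p̄)) = 41.1818 − 3 × 5.8650 = 23.5869

23.59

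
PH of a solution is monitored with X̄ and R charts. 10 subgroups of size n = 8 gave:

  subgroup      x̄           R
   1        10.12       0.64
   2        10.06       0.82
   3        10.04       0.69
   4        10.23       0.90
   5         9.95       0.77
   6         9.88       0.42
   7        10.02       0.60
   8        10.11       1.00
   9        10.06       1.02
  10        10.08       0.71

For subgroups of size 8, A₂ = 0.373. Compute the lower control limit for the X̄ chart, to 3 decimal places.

X̄̄ = (10.12 + 10.06 + 10.04 + 10.23 + 9.95 + 9.88 + 10.02 + 10.11 + 10.06 + 10.08) / 10 = 100.5500 / 10 = 10.0550
R̄ = (0.64 + 0.82 + 0.69 + 0.90 + 0.77 + 0.42 + 0.60 + 1.00 + 1.02 + 0.71) / 10 = 7.5700 / 10 = 0.7570
LCL = X̄̄ − A₂·R̄ = 10.0550 − 0.373 × 0.7570 = 9.7726

9.773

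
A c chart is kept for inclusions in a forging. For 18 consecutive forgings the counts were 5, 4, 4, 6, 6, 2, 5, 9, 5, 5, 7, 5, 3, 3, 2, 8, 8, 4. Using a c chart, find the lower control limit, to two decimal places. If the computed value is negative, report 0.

c̄ = (5 + 4 + 4 + 6 + 6 + 2 + 5 + 9 + 5 + 5 + 7 + 5 + 3 + 3 + 2 + 8 + 8 + 4) / 18 = 91 / 18 = 5.0556
LCL = c̄ − 3√c̄ = 5.0556 − 3 × 2.2485 = -1.6898 → 0 (cannot be negative)

0.00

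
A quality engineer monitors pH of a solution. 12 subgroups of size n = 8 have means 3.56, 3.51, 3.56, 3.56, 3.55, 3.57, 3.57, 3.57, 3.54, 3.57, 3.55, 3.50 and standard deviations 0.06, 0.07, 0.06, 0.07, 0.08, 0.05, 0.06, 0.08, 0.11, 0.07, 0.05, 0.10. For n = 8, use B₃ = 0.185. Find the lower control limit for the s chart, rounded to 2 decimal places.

s̄ = (0.06 + 0.07 + 0.06 + 0.07 + 0.08 + 0.05 + 0.06 + 0.08 + 0.11 + 0.07 + 0.05 + 0.10) / 12 = 0.0717
LCL_s = B₃·s̄ = 0.185 × 0.0717 = 0.0133

0.01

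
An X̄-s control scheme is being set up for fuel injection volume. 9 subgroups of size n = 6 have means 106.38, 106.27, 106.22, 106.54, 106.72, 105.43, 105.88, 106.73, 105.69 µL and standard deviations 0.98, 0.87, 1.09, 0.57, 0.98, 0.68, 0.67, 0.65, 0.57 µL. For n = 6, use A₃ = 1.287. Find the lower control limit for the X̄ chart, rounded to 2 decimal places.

X̄̄ = (106.38 + 106.27 + 106.22 + 106.54 + 106.72 + 105.43 + 105.88 + 106.73 + 105.69) / 9 = 106.2067
s̄ = (0.98 + 0.87 + 1.09 + 0.57 + 0.98 + 0.68 + 0.67 + 0.65 + 0.57) / 9 = 0.7844
LCL = X̄̄ − A₃·s̄ = 106.2067 − 1.287 × 0.7844 = 105.1971

105.20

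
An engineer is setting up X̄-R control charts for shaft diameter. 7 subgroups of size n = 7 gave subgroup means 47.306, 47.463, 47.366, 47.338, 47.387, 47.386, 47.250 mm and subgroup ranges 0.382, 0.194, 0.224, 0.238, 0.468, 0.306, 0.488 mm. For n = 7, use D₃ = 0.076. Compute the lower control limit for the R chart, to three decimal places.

0.025

R̄ = (0.382 + 0.194 + 0.224 + 0.238 + 0.468 + 0.306 + 0.488) / 7 = 2.3000 / 7 = 0.3286
LCL_R = D₃·R̄ = 0.076 × 0.3286 = 0.0250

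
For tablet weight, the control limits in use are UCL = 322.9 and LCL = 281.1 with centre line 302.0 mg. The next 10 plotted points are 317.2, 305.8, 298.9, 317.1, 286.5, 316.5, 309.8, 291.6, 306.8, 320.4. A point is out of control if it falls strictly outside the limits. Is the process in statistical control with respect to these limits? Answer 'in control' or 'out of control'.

All 10 points lie within [281.1, 322.9].

in control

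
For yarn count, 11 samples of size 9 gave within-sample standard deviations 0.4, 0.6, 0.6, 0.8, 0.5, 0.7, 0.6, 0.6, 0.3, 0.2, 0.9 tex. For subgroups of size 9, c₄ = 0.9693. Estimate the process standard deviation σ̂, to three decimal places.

0.581

s̄ = (0.4 + 0.6 + 0.6 + 0.8 + 0.5 + 0.7 + 0.6 + 0.6 + 0.3 + 0.2 + 0.9) / 11 = 0.5636
σ̂ = s̄ / c₄ = 0.5636 / 0.9693 = 0.5815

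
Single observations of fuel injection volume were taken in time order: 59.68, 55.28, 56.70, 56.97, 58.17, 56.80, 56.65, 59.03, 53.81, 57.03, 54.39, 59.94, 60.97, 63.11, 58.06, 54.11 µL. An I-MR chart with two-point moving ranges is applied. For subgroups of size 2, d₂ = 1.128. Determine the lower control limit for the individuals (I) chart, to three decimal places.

50.453

X̄ = (59.68 + 55.28 + 56.70 + 56.97 + 58.17 + 56.80 + 56.65 + 59.03 + 53.81 + 57.03 + 54.39 + 59.94 + 60.97 + 63.11 + 58.06 + 54.11) / 16 = 57.5438
Moving ranges: 4.40, 1.42, 0.27, 1.20, 1.37, 0.15, 2.38, 5.22, 3.22, 2.64, 5.55, 1.03, 2.14, 5.05, 3.95; M̄R̄ = 39.9900 / 15 = 2.6660
LCL = X̄ − 3·M̄R̄/d₂ = 57.5438 − 3 × 2.6660 / 1.128 = 50.4533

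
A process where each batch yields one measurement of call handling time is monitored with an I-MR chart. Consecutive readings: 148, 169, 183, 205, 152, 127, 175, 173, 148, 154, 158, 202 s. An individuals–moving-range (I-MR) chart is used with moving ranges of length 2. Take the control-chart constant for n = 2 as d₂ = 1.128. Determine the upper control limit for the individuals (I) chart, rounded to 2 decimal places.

X̄ = (148 + 169 + 183 + 205 + 152 + 127 + 175 + 173 + 148 + 154 + 158 + 202) / 12 = 166.1667
Moving ranges: 21, 14, 22, 53, 25, 48, 2, 25, 6, 4, 44; M̄R̄ = 264.0000 / 11 = 24.0000
UCL = X̄ + 3·M̄R̄/d₂ = 166.1667 + 3 × 24.0000 / 1.128 = 229.9965

230.00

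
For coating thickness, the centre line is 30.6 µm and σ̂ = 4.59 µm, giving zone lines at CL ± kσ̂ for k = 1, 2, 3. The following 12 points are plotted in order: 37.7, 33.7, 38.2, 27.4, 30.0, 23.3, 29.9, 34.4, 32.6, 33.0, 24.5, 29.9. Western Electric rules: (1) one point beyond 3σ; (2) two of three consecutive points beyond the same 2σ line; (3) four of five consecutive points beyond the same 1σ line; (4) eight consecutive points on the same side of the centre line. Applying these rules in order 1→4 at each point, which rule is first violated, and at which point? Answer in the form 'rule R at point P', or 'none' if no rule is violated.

none

Zone of each point (C = within 1σ̂, B = 1σ̂–2σ̂, A = 2σ̂–3σ̂, * = beyond 3σ̂; sign = side of CL): 1:+B, 2:+C, 3:+B, 4:-C, 5:-C, 6:-B, 7:-C, 8:+C, 9:+C, 10:+C, 11:-B, 12:-C
No rule fires across all 12 points.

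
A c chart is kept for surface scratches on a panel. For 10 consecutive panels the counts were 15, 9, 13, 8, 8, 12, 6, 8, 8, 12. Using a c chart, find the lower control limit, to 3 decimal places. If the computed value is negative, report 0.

c̄ = (15 + 9 + 13 + 8 + 8 + 12 + 6 + 8 + 8 + 12) / 10 = 99 / 10 = 9.9000
LCL = c̄ − 3√c̄ = 9.9000 − 3 × 3.1464 = 0.4607

0.461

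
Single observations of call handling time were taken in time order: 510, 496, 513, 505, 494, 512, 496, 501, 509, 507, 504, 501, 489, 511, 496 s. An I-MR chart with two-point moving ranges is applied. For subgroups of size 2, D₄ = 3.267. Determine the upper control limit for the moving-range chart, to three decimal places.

35.937

Moving ranges: 14, 17, 8, 11, 18, 16, 5, 8, 2, 3, 3, 12, 22, 15; M̄R̄ = 154.0000 / 14 = 11.0000
UCL_MR = D₄·M̄R̄ = 3.267 × 11.0000 = 35.9370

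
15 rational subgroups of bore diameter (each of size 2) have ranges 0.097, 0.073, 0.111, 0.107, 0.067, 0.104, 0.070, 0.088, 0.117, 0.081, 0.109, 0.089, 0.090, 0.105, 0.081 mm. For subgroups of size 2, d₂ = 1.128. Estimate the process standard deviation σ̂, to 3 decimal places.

0.082

R̄ = (0.097 + 0.073 + 0.111 + 0.107 + 0.067 + 0.104 + 0.070 + 0.088 + 0.117 + 0.081 + 0.109 + 0.089 + 0.090 + 0.105 + 0.081) / 15 = 0.0926
σ̂ = R̄ / d₂ = 0.0926 / 1.128 = 0.0821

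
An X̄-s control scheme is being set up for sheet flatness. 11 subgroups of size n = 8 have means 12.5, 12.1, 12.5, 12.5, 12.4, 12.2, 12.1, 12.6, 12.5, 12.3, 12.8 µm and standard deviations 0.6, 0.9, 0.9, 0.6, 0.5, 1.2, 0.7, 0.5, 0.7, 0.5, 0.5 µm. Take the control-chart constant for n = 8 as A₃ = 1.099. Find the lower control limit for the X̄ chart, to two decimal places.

11.65

X̄̄ = (12.5 + 12.1 + 12.5 + 12.5 + 12.4 + 12.2 + 12.1 + 12.6 + 12.5 + 12.3 + 12.8) / 11 = 12.4091
s̄ = (0.6 + 0.9 + 0.9 + 0.6 + 0.5 + 1.2 + 0.7 + 0.5 + 0.7 + 0.5 + 0.5) / 11 = 0.6909
LCL = X̄̄ − A₃·s̄ = 12.4091 − 1.099 × 0.6909 = 11.6498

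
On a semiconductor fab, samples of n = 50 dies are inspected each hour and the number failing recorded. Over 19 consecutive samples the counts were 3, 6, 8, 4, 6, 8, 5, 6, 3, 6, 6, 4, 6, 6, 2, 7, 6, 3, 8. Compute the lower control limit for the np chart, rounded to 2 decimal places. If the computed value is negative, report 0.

p̄ = Σdᵢ / (k·n) = 103 / (19 × 50) = 0.10842
LCL = np̄ − 3·√(np̄(1−p̄)) = 5.4211 − 3 × 2.1985 = -1.1744 → 0 (negative, so LCL = 0)

0.00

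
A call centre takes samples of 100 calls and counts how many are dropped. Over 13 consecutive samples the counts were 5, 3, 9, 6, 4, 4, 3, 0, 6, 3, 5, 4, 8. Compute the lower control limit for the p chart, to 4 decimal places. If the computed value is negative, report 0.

p̄ = Σdᵢ / (k·n) = 60 / (13 × 100) = 0.04615
LCL = p̄ − 3·√(p̄(1−p̄)/n) = 0.04615 − 3 × 0.02098 = -0.01679 → 0 (negative, so LCL = 0)

0.0000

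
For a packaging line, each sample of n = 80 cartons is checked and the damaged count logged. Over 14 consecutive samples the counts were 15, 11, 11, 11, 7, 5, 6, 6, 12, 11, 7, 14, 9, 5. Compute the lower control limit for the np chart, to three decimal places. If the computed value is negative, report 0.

0.691

p̄ = Σdᵢ / (k·n) = 130 / (14 × 80) = 0.11607
LCL = np̄ − 3·√(np̄(1−p̄)) = 9.2857 − 3 × 2.8649 = 0.6909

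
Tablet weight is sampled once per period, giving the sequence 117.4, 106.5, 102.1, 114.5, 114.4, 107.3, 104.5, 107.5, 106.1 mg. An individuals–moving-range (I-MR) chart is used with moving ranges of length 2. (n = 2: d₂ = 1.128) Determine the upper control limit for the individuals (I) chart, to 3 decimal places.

X̄ = (117.4 + 106.5 + 102.1 + 114.5 + 114.4 + 107.3 + 104.5 + 107.5 + 106.1) / 9 = 108.9222
Moving ranges: 10.9, 4.4, 12.4, 0.1, 7.1, 2.8, 3.0, 1.4; M̄R̄ = 42.1000 / 8 = 5.2625
UCL = X̄ + 3·M̄R̄/d₂ = 108.9222 + 3 × 5.2625 / 1.128 = 122.9182

122.918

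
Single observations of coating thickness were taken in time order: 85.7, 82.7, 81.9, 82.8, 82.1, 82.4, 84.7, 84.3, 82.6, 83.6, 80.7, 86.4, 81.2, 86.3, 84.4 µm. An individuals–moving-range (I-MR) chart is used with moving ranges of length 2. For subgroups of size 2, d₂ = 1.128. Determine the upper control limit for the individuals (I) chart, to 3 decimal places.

89.513

X̄ = (85.7 + 82.7 + 81.9 + 82.8 + 82.1 + 82.4 + 84.7 + 84.3 + 82.6 + 83.6 + 80.7 + 86.4 + 81.2 + 86.3 + 84.4) / 15 = 83.4533
Moving ranges: 3.0, 0.8, 0.9, 0.7, 0.3, 2.3, 0.4, 1.7, 1.0, 2.9, 5.7, 5.2, 5.1, 1.9; M̄R̄ = 31.9000 / 14 = 2.2786
UCL = X̄ + 3·M̄R̄/d₂ = 83.4533 + 3 × 2.2786 / 1.128 = 89.5134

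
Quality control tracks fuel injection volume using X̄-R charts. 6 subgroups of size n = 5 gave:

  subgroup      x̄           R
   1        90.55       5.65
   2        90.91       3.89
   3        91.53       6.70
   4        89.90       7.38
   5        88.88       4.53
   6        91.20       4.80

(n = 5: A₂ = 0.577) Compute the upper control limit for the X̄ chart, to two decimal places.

93.66

X̄̄ = (90.55 + 90.91 + 91.53 + 89.90 + 88.88 + 91.20) / 6 = 542.9700 / 6 = 90.4950
R̄ = (5.65 + 3.89 + 6.70 + 7.38 + 4.53 + 4.80) / 6 = 32.9500 / 6 = 5.4917
UCL = X̄̄ + A₂·R̄ = 90.4950 + 0.577 × 5.4917 = 93.6637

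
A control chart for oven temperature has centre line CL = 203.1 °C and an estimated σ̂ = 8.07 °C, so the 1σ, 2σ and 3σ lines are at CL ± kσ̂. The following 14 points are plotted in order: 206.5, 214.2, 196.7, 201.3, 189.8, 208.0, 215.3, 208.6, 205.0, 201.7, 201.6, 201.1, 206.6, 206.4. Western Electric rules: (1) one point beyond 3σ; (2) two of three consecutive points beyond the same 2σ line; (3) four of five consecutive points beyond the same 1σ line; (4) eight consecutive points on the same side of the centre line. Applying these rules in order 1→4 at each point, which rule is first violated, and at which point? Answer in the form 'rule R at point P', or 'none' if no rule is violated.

none

Zone of each point (C = within 1σ̂, B = 1σ̂–2σ̂, A = 2σ̂–3σ̂, * = beyond 3σ̂; sign = side of CL): 1:+C, 2:+B, 3:-C, 4:-C, 5:-B, 6:+C, 7:+B, 8:+C, 9:+C, 10:-C, 11:-C, 12:-C, 13:+C, 14:+C
No rule fires across all 14 points.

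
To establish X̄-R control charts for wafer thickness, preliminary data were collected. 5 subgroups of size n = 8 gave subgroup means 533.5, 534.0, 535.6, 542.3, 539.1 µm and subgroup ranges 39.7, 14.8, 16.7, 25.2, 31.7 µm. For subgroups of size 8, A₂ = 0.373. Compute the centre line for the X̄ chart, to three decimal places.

536.900

X̄̄ = (533.5 + 534.0 + 535.6 + 542.3 + 539.1) / 5 = 2684.5000 / 5 = 536.9000
CL = X̄̄ = 536.9000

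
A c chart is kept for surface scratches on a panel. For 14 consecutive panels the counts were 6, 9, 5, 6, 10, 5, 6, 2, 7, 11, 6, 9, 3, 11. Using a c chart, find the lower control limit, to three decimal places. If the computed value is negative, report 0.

c̄ = (6 + 9 + 5 + 6 + 10 + 5 + 6 + 2 + 7 + 11 + 6 + 9 + 3 + 11) / 14 = 96 / 14 = 6.8571
LCL = c̄ − 3√c̄ = 6.8571 − 3 × 2.6186 = -0.9987 → 0 (cannot be negative)

0.000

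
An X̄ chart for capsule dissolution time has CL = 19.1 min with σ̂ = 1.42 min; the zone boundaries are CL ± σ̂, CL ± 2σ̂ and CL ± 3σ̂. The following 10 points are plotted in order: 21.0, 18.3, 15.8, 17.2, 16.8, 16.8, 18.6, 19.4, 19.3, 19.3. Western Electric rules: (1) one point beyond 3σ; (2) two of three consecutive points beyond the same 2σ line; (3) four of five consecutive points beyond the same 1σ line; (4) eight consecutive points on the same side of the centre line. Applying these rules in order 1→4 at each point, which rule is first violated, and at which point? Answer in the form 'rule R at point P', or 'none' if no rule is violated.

Zone of each point (C = within 1σ̂, B = 1σ̂–2σ̂, A = 2σ̂–3σ̂, * = beyond 3σ̂; sign = side of CL): 1:+B, 2:-C, 3:-A, 4:-B, 5:-B, 6:-B, 7:-C, 8:+C, 9:+C, 10:+C
Rule 3 (four of five consecutive points beyond the same 1σ limit) is satisfied at point 6.

rule 3 at point 6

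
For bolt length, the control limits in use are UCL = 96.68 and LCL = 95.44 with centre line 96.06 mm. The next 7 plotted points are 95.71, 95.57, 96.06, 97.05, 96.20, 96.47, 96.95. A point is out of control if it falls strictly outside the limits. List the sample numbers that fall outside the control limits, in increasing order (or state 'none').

Compare each point to [95.44, 96.68]: sample 4 = 97.05 > UCL; sample 7 = 96.95 > UCL.

4, 7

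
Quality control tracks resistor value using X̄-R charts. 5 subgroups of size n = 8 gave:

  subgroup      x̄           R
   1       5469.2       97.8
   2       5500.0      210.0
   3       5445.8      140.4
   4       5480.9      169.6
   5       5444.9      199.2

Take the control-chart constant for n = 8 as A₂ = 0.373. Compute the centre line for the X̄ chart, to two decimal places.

X̄̄ = (5469.2 + 5500.0 + 5445.8 + 5480.9 + 5444.9) / 5 = 27340.8000 / 5 = 5468.1600
CL = X̄̄ = 5468.1600

5468.16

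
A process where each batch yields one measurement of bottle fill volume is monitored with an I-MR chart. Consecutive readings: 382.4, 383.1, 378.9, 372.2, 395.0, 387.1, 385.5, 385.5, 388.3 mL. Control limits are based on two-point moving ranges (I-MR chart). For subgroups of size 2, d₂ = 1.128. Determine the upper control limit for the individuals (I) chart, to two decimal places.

399.75

X̄ = (382.4 + 383.1 + 378.9 + 372.2 + 395.0 + 387.1 + 385.5 + 385.5 + 388.3) / 9 = 384.2222
Moving ranges: 0.7, 4.2, 6.7, 22.8, 7.9, 1.6, 0.0, 2.8; M̄R̄ = 46.7000 / 8 = 5.8375
UCL = X̄ + 3·M̄R̄/d₂ = 384.2222 + 3 × 5.8375 / 1.128 = 399.7475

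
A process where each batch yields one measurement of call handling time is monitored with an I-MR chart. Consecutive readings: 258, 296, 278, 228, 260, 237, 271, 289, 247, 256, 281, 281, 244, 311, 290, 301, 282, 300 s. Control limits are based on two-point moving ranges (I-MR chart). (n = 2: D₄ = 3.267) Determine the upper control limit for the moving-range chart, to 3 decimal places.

88.786

Moving ranges: 38, 18, 50, 32, 23, 34, 18, 42, 9, 25, 0, 37, 67, 21, 11, 19, 18; M̄R̄ = 462.0000 / 17 = 27.1765
UCL_MR = D₄·M̄R̄ = 3.267 × 27.1765 = 88.7855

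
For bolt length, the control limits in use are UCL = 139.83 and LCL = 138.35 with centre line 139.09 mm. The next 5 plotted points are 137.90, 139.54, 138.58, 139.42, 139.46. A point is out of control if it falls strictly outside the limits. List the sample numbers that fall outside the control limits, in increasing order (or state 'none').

Compare each point to [138.35, 139.83]: sample 1 = 137.90 < LCL.

1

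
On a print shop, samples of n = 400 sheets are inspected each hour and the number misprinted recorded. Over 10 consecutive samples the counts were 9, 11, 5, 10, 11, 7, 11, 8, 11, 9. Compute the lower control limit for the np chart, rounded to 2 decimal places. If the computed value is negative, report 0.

0.21

p̄ = Σdᵢ / (k·n) = 92 / (10 × 400) = 0.02300
LCL = np̄ − 3·√(np̄(1−p̄)) = 9.2000 − 3 × 2.9981 = 0.2058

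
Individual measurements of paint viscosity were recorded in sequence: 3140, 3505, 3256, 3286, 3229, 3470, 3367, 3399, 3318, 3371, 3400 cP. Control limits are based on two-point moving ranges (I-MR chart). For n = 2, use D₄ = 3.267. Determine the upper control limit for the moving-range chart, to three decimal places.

405.108

Moving ranges: 365, 249, 30, 57, 241, 103, 32, 81, 53, 29; M̄R̄ = 1240.0000 / 10 = 124.0000
UCL_MR = D₄·M̄R̄ = 3.267 × 124.0000 = 405.1080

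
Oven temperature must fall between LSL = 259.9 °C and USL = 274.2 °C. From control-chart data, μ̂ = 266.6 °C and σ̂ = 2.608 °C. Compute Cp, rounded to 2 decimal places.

0.91

Cp = (USL − LSL) / (6σ̂) = (274.2 − 259.9) / (6 × 2.608) = 14.3000 / 15.6480 = 0.9139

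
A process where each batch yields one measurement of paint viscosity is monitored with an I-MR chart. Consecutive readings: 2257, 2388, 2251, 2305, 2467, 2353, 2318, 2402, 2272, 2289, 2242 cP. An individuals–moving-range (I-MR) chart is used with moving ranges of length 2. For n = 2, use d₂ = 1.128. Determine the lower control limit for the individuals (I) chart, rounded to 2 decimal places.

X̄ = (2257 + 2388 + 2251 + 2305 + 2467 + 2353 + 2318 + 2402 + 2272 + 2289 + 2242) / 11 = 2322.1818
Moving ranges: 131, 137, 54, 162, 114, 35, 84, 130, 17, 47; M̄R̄ = 911.0000 / 10 = 91.1000
LCL = X̄ − 3·M̄R̄/d₂ = 2322.1818 − 3 × 91.1000 / 1.128 = 2079.8946

2079.89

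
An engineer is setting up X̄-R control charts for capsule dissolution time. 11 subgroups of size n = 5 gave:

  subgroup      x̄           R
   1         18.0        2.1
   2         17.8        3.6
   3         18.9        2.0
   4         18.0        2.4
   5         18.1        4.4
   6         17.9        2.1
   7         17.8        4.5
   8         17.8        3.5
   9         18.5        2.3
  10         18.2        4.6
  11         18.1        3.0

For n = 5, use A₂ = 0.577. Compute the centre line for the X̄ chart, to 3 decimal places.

18.100

X̄̄ = (18.0 + 17.8 + 18.9 + 18.0 + 18.1 + 17.9 + 17.8 + 17.8 + 18.5 + 18.2 + 18.1) / 11 = 199.1000 / 11 = 18.1000
CL = X̄̄ = 18.1000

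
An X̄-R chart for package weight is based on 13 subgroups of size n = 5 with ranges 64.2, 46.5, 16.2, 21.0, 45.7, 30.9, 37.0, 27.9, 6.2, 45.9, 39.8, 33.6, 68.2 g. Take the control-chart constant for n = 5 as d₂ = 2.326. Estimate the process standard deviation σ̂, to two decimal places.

15.98

R̄ = (64.2 + 46.5 + 16.2 + 21.0 + 45.7 + 30.9 + 37.0 + 27.9 + 6.2 + 45.9 + 39.8 + 33.6 + 68.2) / 13 = 37.1615
σ̂ = R̄ / d₂ = 37.1615 / 2.326 = 15.9766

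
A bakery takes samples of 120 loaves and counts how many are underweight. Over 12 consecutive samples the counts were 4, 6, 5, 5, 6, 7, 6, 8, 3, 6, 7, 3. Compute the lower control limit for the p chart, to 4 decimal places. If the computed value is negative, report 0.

0.0000

p̄ = Σdᵢ / (k·n) = 66 / (12 × 120) = 0.04583
LCL = p̄ − 3·√(p̄(1−p̄)/n) = 0.04583 − 3 × 0.01909 = -0.01144 → 0 (negative, so LCL = 0)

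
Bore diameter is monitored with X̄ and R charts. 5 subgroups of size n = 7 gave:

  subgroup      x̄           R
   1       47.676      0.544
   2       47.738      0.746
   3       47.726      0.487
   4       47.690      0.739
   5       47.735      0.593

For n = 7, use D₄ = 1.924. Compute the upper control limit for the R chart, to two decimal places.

R̄ = (0.544 + 0.746 + 0.487 + 0.739 + 0.593) / 5 = 3.1090 / 5 = 0.6218
UCL_R = D₄·R̄ = 1.924 × 0.6218 = 1.1963

1.20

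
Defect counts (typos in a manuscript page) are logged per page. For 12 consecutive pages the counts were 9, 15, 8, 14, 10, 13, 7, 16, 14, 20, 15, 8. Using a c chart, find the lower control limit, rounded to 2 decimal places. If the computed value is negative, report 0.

c̄ = (9 + 15 + 8 + 14 + 10 + 13 + 7 + 16 + 14 + 20 + 15 + 8) / 12 = 149 / 12 = 12.4167
LCL = c̄ − 3√c̄ = 12.4167 − 3 × 3.5237 = 1.8455

1.85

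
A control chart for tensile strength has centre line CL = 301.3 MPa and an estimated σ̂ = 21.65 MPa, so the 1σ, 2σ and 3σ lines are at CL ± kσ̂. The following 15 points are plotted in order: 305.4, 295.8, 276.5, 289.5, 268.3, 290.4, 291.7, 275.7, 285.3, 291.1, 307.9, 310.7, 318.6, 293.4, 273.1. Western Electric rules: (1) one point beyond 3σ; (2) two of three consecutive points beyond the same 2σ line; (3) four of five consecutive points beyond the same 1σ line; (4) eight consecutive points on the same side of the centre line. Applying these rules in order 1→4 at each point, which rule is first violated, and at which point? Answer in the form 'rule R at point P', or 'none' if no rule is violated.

Zone of each point (C = within 1σ̂, B = 1σ̂–2σ̂, A = 2σ̂–3σ̂, * = beyond 3σ̂; sign = side of CL): 1:+C, 2:-C, 3:-B, 4:-C, 5:-B, 6:-C, 7:-C, 8:-B, 9:-C, 10:-C, 11:+C, 12:+C, 13:+C, 14:-C, 15:-B
Rule 4 (eight consecutive points on the same side of the centre line) is satisfied at point 9.

rule 4 at point 9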